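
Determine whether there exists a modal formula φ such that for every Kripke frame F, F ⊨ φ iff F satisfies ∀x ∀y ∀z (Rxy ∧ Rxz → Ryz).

Definable; ◇q → □◇q defines it

This is a Sahlqvist condition; the 5 axiom ◇q → □◇q defines it.
Suppose ◇q→□◇q is valid. Take Rxy, Rxz and set V(q)={y}. Then ◇q at x, so □◇q at x, so ◇q at z, so some w with Rzw has q; w=y, i.e. Rzy. By symmetry of the argument, Ryz.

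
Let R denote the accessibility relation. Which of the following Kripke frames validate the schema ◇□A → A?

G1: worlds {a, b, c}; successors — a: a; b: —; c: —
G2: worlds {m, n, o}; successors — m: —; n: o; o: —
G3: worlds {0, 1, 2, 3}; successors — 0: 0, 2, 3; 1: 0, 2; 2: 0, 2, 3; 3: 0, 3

G1

Frame correspondent (Sahlqvist): ∀x ∀y (Rxy → Ryx) — i.e. symmetry.
G1: satisfies the condition.
G2: fails — Rno but not Ron.
G3: fails — R10 but not R01.
Valid on: G1.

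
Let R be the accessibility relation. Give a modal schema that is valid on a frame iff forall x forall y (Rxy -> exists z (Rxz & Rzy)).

A defining formula is □□q → □q (the C4 axiom).
Suppose □□q→□q is valid. Take Rxy and set V(q)={w : xR²w}. Then □□q at x, so □q at x, so q at y, i.e. ∃z(Rxz∧Rzy).

□□q → □q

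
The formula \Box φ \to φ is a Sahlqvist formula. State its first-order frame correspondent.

Suppose □φ→φ is valid. At any x set V(φ)={w : Rxw}. Then □φ holds at x, so φ holds at x, i.e. Rxx.
Conversely, on a frame with reflexivity the schema holds at every world under every valuation.
So the correspondent is reflexivity.

reflexivity: \forall x Rxx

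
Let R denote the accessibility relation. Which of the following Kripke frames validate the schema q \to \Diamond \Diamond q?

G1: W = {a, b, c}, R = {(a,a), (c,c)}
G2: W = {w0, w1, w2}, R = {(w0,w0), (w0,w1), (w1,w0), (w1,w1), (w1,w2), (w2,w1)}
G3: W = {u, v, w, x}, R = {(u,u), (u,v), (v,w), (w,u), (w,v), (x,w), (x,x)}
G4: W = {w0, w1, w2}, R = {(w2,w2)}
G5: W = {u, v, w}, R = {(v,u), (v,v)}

G2, G3

The schema corresponds to a generalized confluence (Geach) condition: \forall x \exists w (x = w \wedge x R^2 w).
G1: fails — at b but no w with b=w and bR²w.
G2: satisfies the condition.
G3: satisfies the condition.
G4: fails — at w0 but no w with w0=w and w0R²w.
G5: fails — at u but no t with u=t and uR²t.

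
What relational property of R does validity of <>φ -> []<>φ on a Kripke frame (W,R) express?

the Euclidean property: forall x forall y forall z (Rxy & Rxz -> Ryz)

This schema is the 5 axiom.
It corresponds to the Euclidean property: forall x forall y forall z (Rxy & Rxz -> Ryz).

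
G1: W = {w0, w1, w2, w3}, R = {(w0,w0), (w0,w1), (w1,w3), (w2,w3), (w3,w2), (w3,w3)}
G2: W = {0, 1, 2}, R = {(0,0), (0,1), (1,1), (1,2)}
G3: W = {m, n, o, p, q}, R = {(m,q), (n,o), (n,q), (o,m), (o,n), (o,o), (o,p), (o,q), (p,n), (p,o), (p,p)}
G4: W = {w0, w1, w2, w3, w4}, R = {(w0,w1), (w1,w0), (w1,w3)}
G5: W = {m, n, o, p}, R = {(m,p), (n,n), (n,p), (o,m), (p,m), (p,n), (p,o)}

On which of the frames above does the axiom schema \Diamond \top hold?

G1, G5

This is the axiom for seriality; its first-order frame correspondent is \forall x \exists y Rxy.
G1: condition met.
G2: fails — world 2 has no successor.
G3: fails — world q has no successor.
G4: fails — world w2 has no successor.
G5: condition met.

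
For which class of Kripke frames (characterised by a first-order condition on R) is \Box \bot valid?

This is the Ver axiom.
It corresponds to emptiness of R: \forall x \forall y \neg Rxy.

Emptiness of R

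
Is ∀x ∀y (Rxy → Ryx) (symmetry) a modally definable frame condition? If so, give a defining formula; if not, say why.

Yes: it is symmetry, defined by the B schema r → □◇r.

Yes — defined by r → □◇r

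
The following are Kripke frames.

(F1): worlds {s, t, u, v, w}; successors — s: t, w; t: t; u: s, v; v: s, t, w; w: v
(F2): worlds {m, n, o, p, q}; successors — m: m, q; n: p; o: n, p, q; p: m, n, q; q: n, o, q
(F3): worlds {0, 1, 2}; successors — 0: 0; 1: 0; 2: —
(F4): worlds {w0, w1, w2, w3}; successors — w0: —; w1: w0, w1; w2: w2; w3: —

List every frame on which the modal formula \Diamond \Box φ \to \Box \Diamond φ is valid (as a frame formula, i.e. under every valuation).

Frame correspondent (Sahlqvist): \forall x \forall y \forall z (Rxy \wedge Rxz \to \exists w (Ryw \wedge Rzw)) — i.e. convergence.
(F1): fails — Rsw and Rst but w and t have no common successor.
(F2): fails — Ron and Rop but n and p have no common successor.
(F3): ✓.
(F4): fails — Rw1w1 and Rw1w0 but w1 and w0 have no common successor.
Valid on: (F3).

(F3)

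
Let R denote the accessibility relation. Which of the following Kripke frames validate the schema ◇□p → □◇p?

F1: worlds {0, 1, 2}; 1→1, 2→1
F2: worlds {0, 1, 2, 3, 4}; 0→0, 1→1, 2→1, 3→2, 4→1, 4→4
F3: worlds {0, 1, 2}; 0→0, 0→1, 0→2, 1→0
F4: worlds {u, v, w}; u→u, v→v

F1, F2, F4

Frame correspondent (Sahlqvist): ∀x ∀y ∀z (Rxy ∧ Rxz → ∃w (Ryw ∧ Rzw)) — i.e. convergence.
F1: condition met.
F2: condition met.
F3: fails — R00 and R02 but 0 and 2 have no common successor.
F4: condition met.
Valid on: F1, F2, F4.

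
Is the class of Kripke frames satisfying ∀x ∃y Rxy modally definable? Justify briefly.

Yes, by □p → ◇p

Yes: it is seriality, defined by the D schema □p → ◇p.
Suppose □p→◇p is valid. At any x set V(p)=W. Then □p at x, so ◇p at x, so x has a successor.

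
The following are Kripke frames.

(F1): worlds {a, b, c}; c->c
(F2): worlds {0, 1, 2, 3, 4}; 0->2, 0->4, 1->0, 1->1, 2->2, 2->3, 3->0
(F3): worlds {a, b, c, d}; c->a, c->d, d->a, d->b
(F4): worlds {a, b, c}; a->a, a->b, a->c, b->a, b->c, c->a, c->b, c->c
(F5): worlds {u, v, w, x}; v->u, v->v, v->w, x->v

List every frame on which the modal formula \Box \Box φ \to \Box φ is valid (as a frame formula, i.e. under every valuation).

This is the axiom for density; its first-order frame correspondent is \forall x \forall y (Rxy \to \exists z (Rxz \wedge Rzy)).
(F1): condition met.
(F2): fails — R04 but no z with R0z and Rz4.
(F3): fails — Rdb but no z with Rdz and Rzb.
(F4): condition met.
(F5): condition met.
Valid on: (F1), (F4), (F5).

(F1), (F4), (F5)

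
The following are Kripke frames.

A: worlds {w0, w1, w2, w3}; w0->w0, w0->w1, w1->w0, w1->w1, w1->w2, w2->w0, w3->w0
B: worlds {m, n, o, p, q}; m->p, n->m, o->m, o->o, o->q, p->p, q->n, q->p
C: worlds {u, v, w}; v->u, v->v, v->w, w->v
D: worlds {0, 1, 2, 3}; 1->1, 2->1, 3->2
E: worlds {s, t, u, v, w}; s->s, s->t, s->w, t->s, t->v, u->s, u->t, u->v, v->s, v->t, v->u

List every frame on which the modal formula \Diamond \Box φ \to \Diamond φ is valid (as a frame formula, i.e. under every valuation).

The schema corresponds to a generalized confluence (Geach) condition: \forall x \forall y (xRy \to \exists w (yRw \wedge xRw)).
A: holds.
B: fails — nRm but no w with mRw and nRw.
C: fails — vRu but no t with uRt and vRt.
D: fails — 3R2 but no w with 2Rw and 3Rw.
E: fails — sRw but no w* with wRw* and sRw*.

A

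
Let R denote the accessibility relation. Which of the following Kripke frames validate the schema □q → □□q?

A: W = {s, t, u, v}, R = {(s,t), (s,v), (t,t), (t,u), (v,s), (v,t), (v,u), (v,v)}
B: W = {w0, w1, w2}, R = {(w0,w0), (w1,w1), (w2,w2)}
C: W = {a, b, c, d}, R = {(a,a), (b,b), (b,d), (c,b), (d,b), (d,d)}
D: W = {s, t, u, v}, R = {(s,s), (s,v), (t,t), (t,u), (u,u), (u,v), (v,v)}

B

The schema corresponds to transitivity: ∀x ∀y ∀z (Rxy ∧ Ryz → Rxz).
A: fails — Rsv and Rvu but not Rsu.
B: holds.
C: fails — Rcb and Rbd but not Rcd.
D: fails — Rtu and Ruv but not Rtv.
Valid on: B.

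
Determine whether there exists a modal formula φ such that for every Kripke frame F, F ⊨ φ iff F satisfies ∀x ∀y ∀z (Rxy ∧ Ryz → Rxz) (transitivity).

Yes: it is transitivity, defined by the 4 schema □r → □□r.

Yes — defined by □r → □□r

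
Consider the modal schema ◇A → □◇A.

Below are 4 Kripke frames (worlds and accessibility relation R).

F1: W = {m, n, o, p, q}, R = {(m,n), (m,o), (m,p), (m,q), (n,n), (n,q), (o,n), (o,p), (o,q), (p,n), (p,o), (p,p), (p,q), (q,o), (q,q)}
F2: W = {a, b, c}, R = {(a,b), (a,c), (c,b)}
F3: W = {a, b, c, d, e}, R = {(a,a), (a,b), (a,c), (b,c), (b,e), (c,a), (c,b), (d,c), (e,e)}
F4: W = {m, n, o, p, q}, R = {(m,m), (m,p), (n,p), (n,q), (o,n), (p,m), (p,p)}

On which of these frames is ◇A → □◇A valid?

The schema corresponds to the Euclidean property: ∀x ∀y ∀z (Rxy ∧ Rxz → Ryz).
F1: fails — Rmo and Rmo but not Roo.
F2: fails — Rac and Rac but not Rcc.
F3: fails — Rab and Rab but not Rbb.
F4: fails — Rnq and Rnq but not Rqq.
Valid on no frame.

none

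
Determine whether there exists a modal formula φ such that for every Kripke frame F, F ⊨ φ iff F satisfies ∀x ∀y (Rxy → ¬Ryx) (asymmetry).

Not modally definable

Modal frame validity is preserved under surjective bounded morphisms.
The 4-cycle (worlds s,t,u,v with s→t→u→v→s) is asymmetric. Mapping every world to a single reflexive point • is a surjective bounded morphism, and the reflexive point is not asymmetric (R•• but asymmetry requires ¬R••).
So no modal formula (or set of formulas) defines exactly the asymmetric frames.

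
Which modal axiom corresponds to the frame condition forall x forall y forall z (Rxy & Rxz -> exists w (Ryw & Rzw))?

The condition is convergence. The .2 schema ◇□p → □◇p defines it.
Suppose ◇□p→□◇p is valid. Take Rxy, Rxz and set V(p)={w : Ryw}. Then □p at y so ◇□p at x, so □◇p at x, so ◇p at z, giving w with Rzw and Ryw.

◇□p → □◇p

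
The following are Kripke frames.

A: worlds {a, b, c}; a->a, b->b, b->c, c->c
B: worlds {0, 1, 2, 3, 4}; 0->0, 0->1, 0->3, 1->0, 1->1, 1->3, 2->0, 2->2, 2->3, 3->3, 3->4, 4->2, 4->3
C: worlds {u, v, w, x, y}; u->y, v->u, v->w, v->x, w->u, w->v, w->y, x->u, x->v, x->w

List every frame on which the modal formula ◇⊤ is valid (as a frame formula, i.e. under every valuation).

A, B

This is the axiom for seriality; its first-order frame correspondent is ∀x ∃y Rxy.
A: condition met.
B: condition met.
C: fails — world y has no successor.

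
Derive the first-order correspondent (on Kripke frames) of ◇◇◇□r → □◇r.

∀x ∀y ∀z ((xR³y ∧ xRz) → ∃w (yRw ∧ zRw))

This is a Sahlqvist (Geach-type) schema ◇^3□^1r → □^1◇^1r.
Minimal-valuation argument: fix x; take any y with xR^3y and any z with xR^1z. Set V(r) to the set of worlds R-reachable from y in exactly 1 step. Then □^1r holds at y, so the antecedent holds at x; validity forces ◇^1r at z, giving a w with zR^1w and yR^1w.
First-order correspondent: ∀x ∀y ∀z ((xR³y ∧ xRz) → ∃w (yRw ∧ zRw)).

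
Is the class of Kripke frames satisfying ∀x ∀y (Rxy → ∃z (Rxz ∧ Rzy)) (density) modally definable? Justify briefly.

Definable; □□q → □q defines it

This is a Sahlqvist condition; the C4 axiom □□q → □q defines it.
Suppose □□q→□q is valid. Take Rxy and set V(q)={w : xR²w}. Then □□q at x, so □q at x, so q at y, i.e. ∃z(Rxz∧Rzy).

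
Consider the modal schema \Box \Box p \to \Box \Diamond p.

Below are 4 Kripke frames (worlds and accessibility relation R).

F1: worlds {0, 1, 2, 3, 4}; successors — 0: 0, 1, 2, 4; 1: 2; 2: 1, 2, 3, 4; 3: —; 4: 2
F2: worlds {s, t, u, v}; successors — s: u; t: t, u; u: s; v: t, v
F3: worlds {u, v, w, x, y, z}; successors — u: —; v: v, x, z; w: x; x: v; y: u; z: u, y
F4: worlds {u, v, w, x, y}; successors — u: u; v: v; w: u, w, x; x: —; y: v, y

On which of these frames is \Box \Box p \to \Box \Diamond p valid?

F2

This is the axiom for a generalized confluence (Geach) condition; its first-order frame correspondent is \forall x \forall z (xRz \to \exists w (x R^2 w \wedge zRw)).
F1: fails — 2R3 but no w with 2R²w and 3Rw.
F2: ✓.
F3: fails — yRu but no t with yR²t and uRt.
F4: fails — wRx but no t with wR²t and xRt.
Valid on: F2.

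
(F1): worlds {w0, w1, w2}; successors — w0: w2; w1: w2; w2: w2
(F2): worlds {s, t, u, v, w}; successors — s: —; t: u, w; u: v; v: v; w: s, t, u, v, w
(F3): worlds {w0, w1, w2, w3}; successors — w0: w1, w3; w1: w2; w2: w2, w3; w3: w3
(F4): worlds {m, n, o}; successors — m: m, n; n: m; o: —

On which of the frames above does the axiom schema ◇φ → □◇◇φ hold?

Frame correspondent (Sahlqvist): ∀x ∀y ∀z ((xRy ∧ xRz) → ∃w (y = w ∧ zR²w)) — i.e. a generalized confluence (Geach) condition.
(F1): condition met.
(F2): fails — tRu, tRu but no w* with u=w* and uR²w*.
(F3): fails — w0Rw1, w0Rw1 but no w with w1=w and w1R²w.
(F4): condition met.
Valid on: (F1), (F4).

(F1), (F4)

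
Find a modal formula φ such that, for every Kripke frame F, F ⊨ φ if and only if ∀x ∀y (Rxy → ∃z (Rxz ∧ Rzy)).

A defining formula is □□p → □p (the C4 axiom).
Suppose □□p→□p is valid. Take Rxy and set V(p)={w : xR²w}. Then □□p at x, so □p at x, so p at y, i.e. ∃z(Rxz∧Rzy).

□□p → □p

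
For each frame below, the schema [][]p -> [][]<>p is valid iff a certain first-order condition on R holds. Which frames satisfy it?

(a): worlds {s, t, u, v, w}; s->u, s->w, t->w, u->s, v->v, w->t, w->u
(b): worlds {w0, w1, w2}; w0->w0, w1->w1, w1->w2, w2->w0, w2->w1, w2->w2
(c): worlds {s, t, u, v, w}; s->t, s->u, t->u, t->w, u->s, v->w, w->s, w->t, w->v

(b)

The schema corresponds to a generalized confluence (Geach) condition: forall x forall z (x R^2 z -> exists w (x R^2 w & zRw)).
(a): fails — sR²t but no w* with sR²w* and tRw*.
(b): holds.
(c): fails — tR²t but no w* with tR²w* and tRw*.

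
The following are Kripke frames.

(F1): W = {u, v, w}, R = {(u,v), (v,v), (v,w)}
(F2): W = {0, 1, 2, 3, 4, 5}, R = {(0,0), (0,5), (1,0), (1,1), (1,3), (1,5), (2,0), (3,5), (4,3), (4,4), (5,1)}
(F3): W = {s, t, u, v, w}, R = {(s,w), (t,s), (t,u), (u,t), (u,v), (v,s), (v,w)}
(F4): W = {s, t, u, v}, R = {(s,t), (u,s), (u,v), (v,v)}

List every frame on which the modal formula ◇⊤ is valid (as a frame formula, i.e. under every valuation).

Frame correspondent (Sahlqvist): ∀x ∃y Rxy — i.e. seriality.
(F1): fails — world w has no successor.
(F2): ✓.
(F3): fails — world w has no successor.
(F4): fails — world t has no successor.
Valid on: (F2).

(F2)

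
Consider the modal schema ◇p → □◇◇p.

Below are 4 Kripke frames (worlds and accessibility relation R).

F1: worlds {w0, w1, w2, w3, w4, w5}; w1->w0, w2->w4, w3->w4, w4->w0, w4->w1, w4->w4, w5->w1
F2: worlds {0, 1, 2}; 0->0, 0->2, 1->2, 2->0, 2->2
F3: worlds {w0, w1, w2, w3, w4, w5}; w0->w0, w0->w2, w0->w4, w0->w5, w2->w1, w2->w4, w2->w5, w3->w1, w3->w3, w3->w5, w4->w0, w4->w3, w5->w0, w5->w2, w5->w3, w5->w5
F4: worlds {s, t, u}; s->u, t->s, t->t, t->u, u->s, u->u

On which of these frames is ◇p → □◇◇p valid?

F2

The schema corresponds to a generalized confluence (Geach) condition: ∀x ∀y ∀z ((xRy ∧ xRz) → ∃w (y = w ∧ zR²w)).
F1: fails — w1Rw0, w1Rw0 but no w with w0=w and w0R²w.
F2: condition met.
F3: fails — w0Rw4, w0Rw2 but no w with w4=w and w2R²w.
F4: fails — tRt, tRs but no w with t=w and sR²w.
Valid on: F2.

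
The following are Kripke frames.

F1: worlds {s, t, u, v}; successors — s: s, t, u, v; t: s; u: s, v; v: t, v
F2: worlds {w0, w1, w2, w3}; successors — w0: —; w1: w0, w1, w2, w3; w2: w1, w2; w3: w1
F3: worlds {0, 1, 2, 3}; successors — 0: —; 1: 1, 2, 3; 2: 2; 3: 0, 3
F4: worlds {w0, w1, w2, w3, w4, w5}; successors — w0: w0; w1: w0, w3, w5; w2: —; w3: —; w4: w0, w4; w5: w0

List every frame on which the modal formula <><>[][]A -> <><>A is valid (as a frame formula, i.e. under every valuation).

This is the axiom for a generalized confluence (Geach) condition; its first-order frame correspondent is forall x forall y (x R^2 y -> exists w (y R^2 w & x R^2 w)).
F1: condition met.
F2: fails — w1R²w0 but no w with w0R²w and w1R²w.
F3: fails — 1R²0 but no w with 0R²w and 1R²w.
F4: condition met.
Valid on: F1, F4.

F1, F4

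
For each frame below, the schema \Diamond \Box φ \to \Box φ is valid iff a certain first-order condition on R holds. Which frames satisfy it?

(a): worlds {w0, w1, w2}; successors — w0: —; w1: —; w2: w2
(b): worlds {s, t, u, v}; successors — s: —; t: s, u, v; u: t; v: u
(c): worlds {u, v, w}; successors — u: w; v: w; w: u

This is the axiom for the Euclidean property; its first-order frame correspondent is \forall x \forall y \forall z (Rxy \wedge Rxz \to Ryz).
(a): condition met.
(b): fails — Rtv and Rtv but not Rvv.
(c): fails — Ruw and Ruw but not Rww.
Valid on: (a).

(a)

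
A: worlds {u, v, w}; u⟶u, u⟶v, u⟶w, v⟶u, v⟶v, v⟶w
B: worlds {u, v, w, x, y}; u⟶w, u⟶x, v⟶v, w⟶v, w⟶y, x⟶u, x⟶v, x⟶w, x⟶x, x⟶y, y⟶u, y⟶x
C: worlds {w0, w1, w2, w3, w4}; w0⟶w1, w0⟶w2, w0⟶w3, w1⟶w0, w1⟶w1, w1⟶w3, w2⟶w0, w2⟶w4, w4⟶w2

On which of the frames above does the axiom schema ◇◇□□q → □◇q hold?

none

Frame correspondent (Sahlqvist): ∀x ∀y ∀z ((xR²y ∧ xRz) → ∃w (yR²w ∧ zRw)) — i.e. a generalized confluence (Geach) condition.
A: fails — uR²u, uRw but no t with uR²t and wRt.
B: fails — wR²v, wRy but no t with vR²t and yRt.
C: fails — w0R²w0, w0Rw3 but no w with w0R²w and w3Rw.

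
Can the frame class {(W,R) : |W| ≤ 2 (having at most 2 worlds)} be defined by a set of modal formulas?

No

Any modally definable frame class is closed under disjoint unions.
Any modal formula valid on each of 3 disjoint one-world frames is valid on their disjoint union (validity is preserved under disjoint unions). Each one-world frame has |W|=1≤2, but the union has |W|=3.
So the class is not modally definable.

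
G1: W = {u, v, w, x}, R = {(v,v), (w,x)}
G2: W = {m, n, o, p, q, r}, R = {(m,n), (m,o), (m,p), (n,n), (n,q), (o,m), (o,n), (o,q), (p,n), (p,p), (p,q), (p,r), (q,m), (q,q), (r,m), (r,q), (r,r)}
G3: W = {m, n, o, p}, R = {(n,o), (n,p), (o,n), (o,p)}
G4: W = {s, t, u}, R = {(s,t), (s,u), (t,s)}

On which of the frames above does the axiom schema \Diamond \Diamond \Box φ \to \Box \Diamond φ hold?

The schema corresponds to a generalized confluence (Geach) condition: \forall x \forall y \forall z ((x R^2 y \wedge xRz) \to \exists w (yRw \wedge zRw)).
G1: ✓.
G2: fails — nR²m, nRq but no w with mRw and qRw.
G3: fails — nR²n, nRp but no w with nRw and pRw.
G4: fails — sR²s, sRt but no w with sRw and tRw.

G1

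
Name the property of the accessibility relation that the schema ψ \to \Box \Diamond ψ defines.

Suppose ψ→□◇ψ is valid. Take Rxy and set V(ψ)={x}. Then ψ at x, so □◇ψ at x, so ◇ψ at y, so some z with Ryz has ψ; z=x, i.e. Ryx.

Symmetry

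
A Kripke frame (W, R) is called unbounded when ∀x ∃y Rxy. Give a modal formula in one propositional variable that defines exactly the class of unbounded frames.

A defining formula is □p → ◇p (the D axiom).
Suppose □p→◇p is valid. At any x set V(p)=W. Then □p at x, so ◇p at x, so x has a successor.

□p → ◇p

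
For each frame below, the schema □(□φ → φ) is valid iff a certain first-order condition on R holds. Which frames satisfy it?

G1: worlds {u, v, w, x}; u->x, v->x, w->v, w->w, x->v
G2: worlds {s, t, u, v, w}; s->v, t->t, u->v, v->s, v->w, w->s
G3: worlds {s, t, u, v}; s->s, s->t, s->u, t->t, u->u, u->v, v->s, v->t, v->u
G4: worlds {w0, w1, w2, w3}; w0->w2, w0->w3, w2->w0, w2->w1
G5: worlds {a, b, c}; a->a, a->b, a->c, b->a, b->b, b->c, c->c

The schema corresponds to shift-reflexivity: ∀x ∀y (Rxy → Ryy).
G1: fails — Rvx but not Rxx.
G2: fails — Ruv but not Rvv.
G3: fails — Ruv but not Rvv.
G4: fails — Rw0w2 but not Rw2w2.
G5: ✓.
Valid on: G5.

G5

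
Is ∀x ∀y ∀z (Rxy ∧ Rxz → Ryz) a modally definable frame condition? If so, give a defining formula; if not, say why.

Yes, by ◇q → □◇q

This is a Sahlqvist condition; the 5 axiom ◇q → □◇q defines it.
Suppose ◇q→□◇q is valid. Take Rxy, Rxz and set V(q)={y}. Then ◇q at x, so □◇q at x, so ◇q at z, so some w with Rzw has q; w=y, i.e. Rzy. By symmetry of the argument, Ryz.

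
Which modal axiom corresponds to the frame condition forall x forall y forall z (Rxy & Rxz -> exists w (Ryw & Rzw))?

◇□p → □◇p

The condition is convergence. The .2 schema ◇□p → □◇p defines it.
Suppose ◇□p→□◇p is valid. Take Rxy, Rxz and set V(p)={w : Ryw}. Then □p at y so ◇□p at x, so □◇p at x, so ◇p at z, giving w with Rzw and Ryw.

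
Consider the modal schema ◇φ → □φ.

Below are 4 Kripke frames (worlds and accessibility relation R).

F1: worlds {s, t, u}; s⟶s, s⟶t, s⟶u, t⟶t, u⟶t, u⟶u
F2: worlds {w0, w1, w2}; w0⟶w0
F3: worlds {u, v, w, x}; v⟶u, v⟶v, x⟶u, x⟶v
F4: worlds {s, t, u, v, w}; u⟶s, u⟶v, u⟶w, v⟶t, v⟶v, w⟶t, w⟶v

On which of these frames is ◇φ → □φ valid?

Frame correspondent (Sahlqvist): ∀x ∀y ∀z (Rxy ∧ Rxz → y = z) — i.e. partial functionality.
F1: fails — s sees both s and t.
F2: satisfies the condition.
F3: fails — v sees both u and v.
F4: fails — u sees both s and v.

F2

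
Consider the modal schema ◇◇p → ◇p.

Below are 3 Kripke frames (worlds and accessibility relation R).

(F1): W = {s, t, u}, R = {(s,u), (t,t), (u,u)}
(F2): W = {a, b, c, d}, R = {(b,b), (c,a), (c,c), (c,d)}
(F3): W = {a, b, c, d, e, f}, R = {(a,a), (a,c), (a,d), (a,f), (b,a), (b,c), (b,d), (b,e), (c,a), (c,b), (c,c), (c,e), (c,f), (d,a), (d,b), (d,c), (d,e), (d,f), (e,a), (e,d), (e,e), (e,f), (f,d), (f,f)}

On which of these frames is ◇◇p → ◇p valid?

(F1), (F2)

Frame correspondent (Sahlqvist): ∀x ∀y ∀z (Rxy ∧ Ryz → Rxz) — i.e. transitivity.
(F1): holds.
(F2): holds.
(F3): fails — Rdf and Rfd but not Rdd.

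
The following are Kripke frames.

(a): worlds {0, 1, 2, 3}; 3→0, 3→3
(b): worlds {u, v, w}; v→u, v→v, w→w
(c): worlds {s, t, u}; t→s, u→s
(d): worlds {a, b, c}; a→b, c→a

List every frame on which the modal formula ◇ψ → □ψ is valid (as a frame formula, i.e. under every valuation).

The schema corresponds to partial functionality: ∀x ∀y ∀z (Rxy ∧ Rxz → y = z).
(a): fails — 3 sees both 0 and 3.
(b): fails — v sees both u and v.
(c): ✓.
(d): ✓.

(c), (d)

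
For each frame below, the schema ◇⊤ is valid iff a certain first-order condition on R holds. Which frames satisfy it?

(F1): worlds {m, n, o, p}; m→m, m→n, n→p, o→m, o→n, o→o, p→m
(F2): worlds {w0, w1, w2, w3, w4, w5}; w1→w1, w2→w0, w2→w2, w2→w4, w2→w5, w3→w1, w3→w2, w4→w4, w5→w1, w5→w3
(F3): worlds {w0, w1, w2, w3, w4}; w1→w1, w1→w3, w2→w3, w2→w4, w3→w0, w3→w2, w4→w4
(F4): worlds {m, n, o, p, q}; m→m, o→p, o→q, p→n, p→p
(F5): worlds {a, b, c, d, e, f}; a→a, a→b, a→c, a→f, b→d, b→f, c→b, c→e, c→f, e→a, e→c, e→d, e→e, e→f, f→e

Frame correspondent (Sahlqvist): ∀x ∃y Rxy — i.e. seriality.
(F1): ✓.
(F2): fails — world w0 has no successor.
(F3): fails — world w0 has no successor.
(F4): fails — world n has no successor.
(F5): fails — world d has no successor.

(F1)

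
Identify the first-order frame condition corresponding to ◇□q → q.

symmetry: ∀x ∀y (Rxy → Ryx)

Replacing q by ¬q and contraposing gives the equivalent schema q → □◇q.
Suppose q→□◇q is valid. Take Rxy and set V(q)={x}. Then q at x, so □◇q at x, so ◇q at y, so some z with Ryz has q; z=x, i.e. Ryx.
Conversely, any frame satisfying ∀x ∀y (Rxy → Ryx) validates the schema.
So the correspondent is symmetry.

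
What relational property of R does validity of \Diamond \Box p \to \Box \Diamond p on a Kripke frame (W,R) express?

Suppose ◇□p→□◇p is valid. Take Rxy, Rxz and set V(p)={w : Ryw}. Then □p at y so ◇□p at x, so □◇p at x, so ◇p at z, giving w with Rzw and Ryw.
Conversely, any frame satisfying \forall x \forall y \forall z (Rxy \wedge Rxz \to \exists w (Ryw \wedge Rzw)) validates the schema.
So the correspondent is convergence.

Convergence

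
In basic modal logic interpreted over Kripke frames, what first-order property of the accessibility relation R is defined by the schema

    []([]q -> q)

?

shift-reflexivity

Suppose □(□q→q) is valid. Take Rxy and set V(q)={w : Ryw}. Then at y, □q holds; since □(□q→q) at x, □q→q at y, so q at y, i.e. Ryy.
Conversely, any frame satisfying forall x forall y (Rxy -> Ryy) validates the schema.
So the correspondent is shift-reflexivity.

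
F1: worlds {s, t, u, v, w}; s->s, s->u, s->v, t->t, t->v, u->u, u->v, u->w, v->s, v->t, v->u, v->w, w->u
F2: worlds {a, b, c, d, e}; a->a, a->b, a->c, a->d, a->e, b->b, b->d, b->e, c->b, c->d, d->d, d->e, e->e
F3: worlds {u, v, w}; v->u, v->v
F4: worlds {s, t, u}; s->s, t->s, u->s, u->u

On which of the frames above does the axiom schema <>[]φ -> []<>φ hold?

F4

The schema corresponds to convergence: forall x forall y forall z (Rxy & Rxz -> exists w (Ryw & Rzw)).
F1: fails — Rvw and Rvt but w and t have no common successor.
F2: fails — Rae and Rac but e and c have no common successor.
F3: fails — Rvu and Rvu but u and u have no common successor.
F4: satisfies the condition.
Valid on: F4.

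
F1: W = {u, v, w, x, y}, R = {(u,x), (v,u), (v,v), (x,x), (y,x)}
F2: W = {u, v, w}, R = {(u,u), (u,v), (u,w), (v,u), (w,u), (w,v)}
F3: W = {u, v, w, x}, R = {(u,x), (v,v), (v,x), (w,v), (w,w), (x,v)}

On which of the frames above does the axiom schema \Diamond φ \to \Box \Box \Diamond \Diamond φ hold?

F2

The schema corresponds to a generalized confluence (Geach) condition: \forall x \forall y \forall z ((xRy \wedge x R^2 z) \to \exists w (y = w \wedge z R^2 w)).
F1: fails — vRu, vR²u but no t with u=t and uR²t.
F2: satisfies the condition.
F3: fails — wRw, wR²v but no t with w=t and vR²t.
Valid on: F2.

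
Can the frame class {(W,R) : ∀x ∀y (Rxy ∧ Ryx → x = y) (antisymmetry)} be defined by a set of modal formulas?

No — not modally definable

If a class were modally definable it would be closed under surjective bounded morphisms (Goldblatt–Thomason).
The 8-cycle (worlds s,t,u,v,w,x,y,z with s→t→u→v→w→x→y→z→s) is antisymmetric. Sending even-indexed worlds to • and odd-indexed worlds to ∘ is a surjective bounded morphism onto the two-world frame with •↔∘, which is not antisymmetric.
So no modal formula (or set of formulas) defines exactly the antisymmetric frames.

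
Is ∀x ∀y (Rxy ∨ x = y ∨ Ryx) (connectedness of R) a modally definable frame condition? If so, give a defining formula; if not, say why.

Not definable by any modal formula

If a class were modally definable it would be closed under disjoint unions (Goldblatt–Thomason).
Take 2 disjoint single-world reflexive frames: each is trivially connected, but their disjoint union has 2 worlds with no edge between distinct components, so it is not connected.
So the class is not modally definable.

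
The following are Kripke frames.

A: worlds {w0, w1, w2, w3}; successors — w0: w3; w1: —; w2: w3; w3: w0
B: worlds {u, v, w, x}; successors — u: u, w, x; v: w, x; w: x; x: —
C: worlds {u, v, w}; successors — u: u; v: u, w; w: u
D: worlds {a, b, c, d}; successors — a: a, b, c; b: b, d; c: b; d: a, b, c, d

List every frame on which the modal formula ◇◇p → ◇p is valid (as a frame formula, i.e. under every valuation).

B, C

The schema corresponds to transitivity: ∀x ∀y ∀z (Rxy ∧ Ryz → Rxz).
A: fails — Rw3w0 and Rw0w3 but not Rw3w3.
B: holds.
C: holds.
D: fails — Rab and Rbd but not Rad.
Valid on: B, C.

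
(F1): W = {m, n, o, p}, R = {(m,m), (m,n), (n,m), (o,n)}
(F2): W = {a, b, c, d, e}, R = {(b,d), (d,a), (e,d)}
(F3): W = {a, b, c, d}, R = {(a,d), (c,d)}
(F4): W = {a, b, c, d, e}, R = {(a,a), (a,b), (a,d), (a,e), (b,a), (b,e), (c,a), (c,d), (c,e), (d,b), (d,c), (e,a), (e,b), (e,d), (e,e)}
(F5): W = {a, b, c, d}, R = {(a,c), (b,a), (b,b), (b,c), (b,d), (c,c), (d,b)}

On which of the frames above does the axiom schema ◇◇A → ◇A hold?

(F3)

This is the axiom for transitivity; its first-order frame correspondent is ∀x ∀y ∀z (Rxy ∧ Ryz → Rxz).
(F1): fails — Rnm and Rmn but not Rnn.
(F2): fails — Red and Rda but not Rea.
(F3): satisfies the condition.
(F4): fails — Rcd and Rdc but not Rcc.
(F5): fails — Rdb and Rbc but not Rdc.
Valid on: (F3).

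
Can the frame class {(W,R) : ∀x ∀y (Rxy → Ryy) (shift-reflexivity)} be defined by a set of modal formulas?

The condition is shift-reflexivity. A defining modal formula is □(□q → q).
Suppose □(□q→q) is valid. Take Rxy and set V(q)={w : Ryw}. Then at y, □q holds; since □(□q→q) at x, □q→q at y, so q at y, i.e. Ryy.

Yes — defined by □(□q → q)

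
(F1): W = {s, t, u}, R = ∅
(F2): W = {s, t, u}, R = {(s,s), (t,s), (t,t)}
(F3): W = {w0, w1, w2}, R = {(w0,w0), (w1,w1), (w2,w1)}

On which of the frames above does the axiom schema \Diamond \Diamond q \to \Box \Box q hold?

(F1), (F3)

Frame correspondent (Sahlqvist): \forall x \forall y \forall z ((x R^2 y \wedge x R^2 z) \to \exists w (y = w \wedge z = w)) — i.e. a generalized confluence (Geach) condition.
(F1): condition met.
(F2): fails — tR²s, tR²t but s ≠ t.
(F3): condition met.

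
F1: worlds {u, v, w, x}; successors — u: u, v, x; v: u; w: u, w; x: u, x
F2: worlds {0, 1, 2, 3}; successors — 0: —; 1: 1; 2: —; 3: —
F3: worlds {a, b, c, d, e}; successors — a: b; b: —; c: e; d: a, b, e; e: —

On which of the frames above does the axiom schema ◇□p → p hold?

F2

The schema corresponds to symmetry: ∀x ∀y (Rxy → Ryx).
F1: fails — Rwu but not Ruw.
F2: satisfies the condition.
F3: fails — Rab but not Rba.
Valid on: F2.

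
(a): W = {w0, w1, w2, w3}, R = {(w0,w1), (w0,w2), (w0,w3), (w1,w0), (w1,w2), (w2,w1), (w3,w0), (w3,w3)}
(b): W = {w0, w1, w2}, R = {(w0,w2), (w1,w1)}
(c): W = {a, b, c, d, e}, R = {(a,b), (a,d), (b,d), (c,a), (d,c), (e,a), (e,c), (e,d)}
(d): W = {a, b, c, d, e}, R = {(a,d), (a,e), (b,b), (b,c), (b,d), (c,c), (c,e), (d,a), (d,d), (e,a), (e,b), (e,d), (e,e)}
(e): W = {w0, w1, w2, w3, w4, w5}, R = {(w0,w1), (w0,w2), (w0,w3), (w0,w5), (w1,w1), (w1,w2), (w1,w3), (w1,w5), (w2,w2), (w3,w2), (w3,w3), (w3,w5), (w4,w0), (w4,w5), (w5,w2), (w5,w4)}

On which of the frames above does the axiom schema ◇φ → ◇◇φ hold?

(d)

This is the axiom for a generalized confluence (Geach) condition; its first-order frame correspondent is ∀x ∀y (xRy → ∃w (y = w ∧ xR²w)).
(a): fails — w1Rw0 but no w with w0=w and w1R²w.
(b): fails — w0Rw2 but no w with w2=w and w0R²w.
(c): fails — aRb but no w with b=w and aR²w.
(d): satisfies the condition.
(e): fails — w4Rw0 but no w with w0=w and w4R²w.
Valid on: (d).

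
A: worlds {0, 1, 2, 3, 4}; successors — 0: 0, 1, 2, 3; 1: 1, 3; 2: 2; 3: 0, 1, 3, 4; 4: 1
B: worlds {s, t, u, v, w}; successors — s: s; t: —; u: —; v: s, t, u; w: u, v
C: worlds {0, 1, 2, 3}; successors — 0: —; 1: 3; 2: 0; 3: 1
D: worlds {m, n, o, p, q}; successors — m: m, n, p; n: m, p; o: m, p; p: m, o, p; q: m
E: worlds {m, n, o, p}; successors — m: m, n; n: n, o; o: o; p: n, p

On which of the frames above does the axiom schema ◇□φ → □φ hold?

The schema corresponds to the Euclidean property: ∀x ∀y ∀z (Rxy ∧ Rxz → Ryz).
A: fails — R02 and R00 but not R20.
B: fails — Rvt and Rvt but not Rtt.
C: fails — R13 and R13 but not R33.
D: fails — Rmn and Rmn but not Rnn.
E: fails — Rmn and Rmm but not Rnm.
Valid on no frame.

none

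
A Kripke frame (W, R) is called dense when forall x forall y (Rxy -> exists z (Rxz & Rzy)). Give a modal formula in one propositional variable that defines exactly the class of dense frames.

□□r → □r

The condition is density. The C4 schema □□r → □r defines it.
Suppose □□r→□r is valid. Take Rxy and set V(r)={w : xR²w}. Then □□r at x, so □r at x, so r at y, i.e. ∃z(Rxz∧Rzy).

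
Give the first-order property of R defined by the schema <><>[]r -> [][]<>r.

This is a Sahlqvist (Geach-type) schema ◇^2□^1r → □^2◇^1r.
Minimal-valuation argument: fix x; take any y with xR^2y and any z with xR^2z. Set V(r) to the set of worlds R-reachable from y in exactly 1 step. Then □^1r holds at y, so the antecedent holds at x; validity forces ◇^1r at z, giving a w with zR^1w and yR^1w.
First-order correspondent: forall x forall y forall z ((x R^2 y & x R^2 z) -> exists w (yRw & zRw)).

forall x forall y forall z ((x R^2 y & x R^2 z) -> exists w (yRw & zRw))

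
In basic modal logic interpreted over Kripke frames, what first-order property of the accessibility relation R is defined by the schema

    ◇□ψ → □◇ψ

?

convergence: ∀x ∀y ∀z (Rxy ∧ Rxz → ∃w (Ryw ∧ Rzw))

Suppose ◇□ψ→□◇ψ is valid. Take Rxy, Rxz and set V(ψ)={w : Ryw}. Then □ψ at y so ◇□ψ at x, so □◇ψ at x, so ◇ψ at z, giving w with Rzw and Ryw.
The converse is a direct semantic check.
So the correspondent is convergence.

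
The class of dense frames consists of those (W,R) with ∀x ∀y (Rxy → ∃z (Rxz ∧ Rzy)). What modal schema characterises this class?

□□s → □s

The condition is density. The C4 schema □□s → □s defines it.
Suppose □□s→□s is valid. Take Rxy and set V(s)={w : xR²w}. Then □□s at x, so □s at x, so s at y, i.e. ∃z(Rxz∧Rzy).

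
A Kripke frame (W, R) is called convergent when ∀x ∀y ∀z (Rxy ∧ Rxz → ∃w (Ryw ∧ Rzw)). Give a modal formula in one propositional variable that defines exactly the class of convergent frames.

This is convergence; the standard corresponding axiom is .2: ◇□r → □◇r.
Suppose ◇□r→□◇r is valid. Take Rxy, Rxz and set V(r)={w : Ryw}. Then □r at y so ◇□r at x, so □◇r at x, so ◇r at z, giving w with Rzw and Ryw.

◇□r → □◇r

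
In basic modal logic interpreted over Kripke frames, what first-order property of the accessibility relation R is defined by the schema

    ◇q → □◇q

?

This is the 5 axiom.
Its frame correspondent is the Euclidean property — ∀x ∀y ∀z (Rxy ∧ Rxz → Ryz).

the Euclidean property: ∀x ∀y ∀z (Rxy ∧ Rxz → Ryz)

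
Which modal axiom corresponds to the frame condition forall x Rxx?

A defining formula is □ψ → ψ (the T axiom).

□ψ → ψ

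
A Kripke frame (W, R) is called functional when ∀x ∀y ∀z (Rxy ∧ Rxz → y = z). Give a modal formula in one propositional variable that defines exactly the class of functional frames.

This is partial functionality; the standard corresponding axiom is CD: ◇p → □p.
Suppose ◇p→□p is valid. Take Rxy, Rxz and set V(p)={y}. Then ◇p at x, so □p at x, so p at z, i.e. z=y.

◇p → □p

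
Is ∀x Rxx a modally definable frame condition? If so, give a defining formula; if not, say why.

Yes: it is reflexivity, defined by the T schema □p → p.
Suppose □p→p is valid. At any x set V(p)={w : Rxw}. Then □p holds at x, so p holds at x, i.e. Rxx.

Yes — defined by □p → p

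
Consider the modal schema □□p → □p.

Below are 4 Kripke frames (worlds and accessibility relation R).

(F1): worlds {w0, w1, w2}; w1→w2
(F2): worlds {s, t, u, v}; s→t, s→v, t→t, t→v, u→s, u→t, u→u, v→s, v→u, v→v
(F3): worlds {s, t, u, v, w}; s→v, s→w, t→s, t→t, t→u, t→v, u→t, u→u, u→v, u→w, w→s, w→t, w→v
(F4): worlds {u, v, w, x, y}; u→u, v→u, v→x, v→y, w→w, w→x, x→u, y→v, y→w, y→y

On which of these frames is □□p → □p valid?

Frame correspondent (Sahlqvist): ∀x ∀y (Rxy → ∃z (Rxz ∧ Rzy)) — i.e. density.
(F1): fails — Rw1w2 but no z with Rw1z and Rzw2.
(F2): condition met.
(F3): fails — Rsw but no z with Rsz and Rzw.
(F4): fails — Rvx but no z with Rvz and Rzx.
Valid on: (F2).

(F2)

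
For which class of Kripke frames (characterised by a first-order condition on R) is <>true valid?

This is a form of the D axiom.
It corresponds to seriality: forall x exists y Rxy.

seriality: forall x exists y Rxy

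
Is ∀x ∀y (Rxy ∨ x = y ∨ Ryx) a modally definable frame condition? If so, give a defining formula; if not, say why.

If a class were modally definable it would be closed under disjoint unions (Goldblatt–Thomason).
Take 2 disjoint single-world reflexive frames: each is trivially connected, but their disjoint union has 2 worlds with no edge between distinct components, so it is not connected.
So the class is not modally definable.

Not modally definable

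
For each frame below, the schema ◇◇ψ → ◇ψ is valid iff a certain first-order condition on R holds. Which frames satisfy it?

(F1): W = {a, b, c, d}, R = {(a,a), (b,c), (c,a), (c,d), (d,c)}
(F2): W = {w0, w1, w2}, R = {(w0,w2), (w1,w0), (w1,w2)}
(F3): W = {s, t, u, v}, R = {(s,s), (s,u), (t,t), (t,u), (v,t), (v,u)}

(F2), (F3)

Frame correspondent (Sahlqvist): ∀x ∀y ∀z (Rxy ∧ Ryz → Rxz) — i.e. transitivity.
(F1): fails — Rbc and Rcd but not Rbd.
(F2): holds.
(F3): holds.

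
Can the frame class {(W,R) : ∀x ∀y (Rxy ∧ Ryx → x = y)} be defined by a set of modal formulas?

Modal frame validity is preserved under surjective bounded morphisms.
The 8-cycle (worlds s,t,u,v,w,x,y,z with s→t→u→v→w→x→y→z→s) is antisymmetric. Sending even-indexed worlds to a and odd-indexed worlds to b is a surjective bounded morphism onto the two-world frame with a↔b, which is not antisymmetric.
Hence antisymmetry is not modally definable.

No — not modally definable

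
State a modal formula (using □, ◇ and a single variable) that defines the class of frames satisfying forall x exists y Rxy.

A defining formula is □s → ◇s (the D axiom).
Suppose □s→◇s is valid. At any x set V(s)=W. Then □s at x, so ◇s at x, so x has a successor.

□s → ◇s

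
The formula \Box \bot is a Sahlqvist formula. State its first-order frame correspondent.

This schema is the Ver axiom.
It corresponds to emptiness of R: \forall x \forall y \neg Rxy.

emptiness of R: \forall x \forall y \neg Rxy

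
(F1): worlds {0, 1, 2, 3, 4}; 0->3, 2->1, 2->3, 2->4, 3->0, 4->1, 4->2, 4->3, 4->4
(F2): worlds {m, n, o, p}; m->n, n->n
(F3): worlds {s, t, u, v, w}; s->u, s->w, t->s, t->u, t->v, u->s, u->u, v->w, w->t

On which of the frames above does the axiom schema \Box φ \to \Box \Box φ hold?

(F2)

This is the axiom for transitivity; its first-order frame correspondent is \forall x \forall y \forall z (Rxy \wedge Ryz \to Rxz).
(F1): fails — R43 and R30 but not R40.
(F2): satisfies the condition.
(F3): fails — Rwt and Rtv but not Rwv.
Valid on: (F2).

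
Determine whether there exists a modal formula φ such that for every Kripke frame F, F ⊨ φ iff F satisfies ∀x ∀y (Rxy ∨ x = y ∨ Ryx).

If a class were modally definable it would be closed under disjoint unions (Goldblatt–Thomason).
Take 3 disjoint single-world reflexive frames: each is trivially connected, but their disjoint union has 3 worlds with no edge between distinct components, so it is not connected.
So the class is not modally definable.

No — not modally definable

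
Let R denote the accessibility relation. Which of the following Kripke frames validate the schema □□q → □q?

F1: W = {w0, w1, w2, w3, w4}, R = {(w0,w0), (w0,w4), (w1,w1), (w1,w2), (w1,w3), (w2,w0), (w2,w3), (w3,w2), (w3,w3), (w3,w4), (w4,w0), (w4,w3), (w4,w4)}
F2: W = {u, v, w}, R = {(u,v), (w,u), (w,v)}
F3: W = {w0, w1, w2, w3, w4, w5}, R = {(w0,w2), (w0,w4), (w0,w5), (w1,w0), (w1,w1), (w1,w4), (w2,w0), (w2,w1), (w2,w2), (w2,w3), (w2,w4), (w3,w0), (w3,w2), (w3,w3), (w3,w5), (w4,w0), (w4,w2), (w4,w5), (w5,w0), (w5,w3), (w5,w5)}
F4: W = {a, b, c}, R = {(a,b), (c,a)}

F1, F3

The schema corresponds to density: ∀x ∀y (Rxy → ∃z (Rxz ∧ Rzy)).
F1: holds.
F2: fails — Ruv but no z with Ruz and Rzv.
F3: holds.
F4: fails — Rca but no z with Rcz and Rza.
Valid on: F1, F3.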